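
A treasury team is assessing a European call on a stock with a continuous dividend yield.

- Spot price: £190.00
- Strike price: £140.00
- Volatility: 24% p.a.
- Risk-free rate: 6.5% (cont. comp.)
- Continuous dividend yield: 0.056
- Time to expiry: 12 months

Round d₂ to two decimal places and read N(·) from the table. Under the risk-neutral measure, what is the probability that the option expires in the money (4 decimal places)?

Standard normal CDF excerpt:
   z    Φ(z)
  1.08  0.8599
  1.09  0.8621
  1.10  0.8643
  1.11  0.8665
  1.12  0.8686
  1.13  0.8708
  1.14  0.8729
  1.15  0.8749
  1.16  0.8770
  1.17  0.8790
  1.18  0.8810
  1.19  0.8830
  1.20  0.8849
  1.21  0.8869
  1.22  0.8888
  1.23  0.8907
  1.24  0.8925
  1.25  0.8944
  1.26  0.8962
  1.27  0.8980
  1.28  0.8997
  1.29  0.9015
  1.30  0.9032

T = 1;  σ√T = 0.2400
d₁ = [ln(190/140) + (0.065 − 0.056 + ½·0.24²)·1] / (σ√T) = (0.3054 + 0.0378) / 0.2400 = 1.4299 ≈ 1.43
d₂ = 1.4299 − 0.2400 = 1.1899 ≈ 1.19
Risk-neutral Pr[S_T > K] = N(d₂) = N(1.19) = 0.8830

0.8830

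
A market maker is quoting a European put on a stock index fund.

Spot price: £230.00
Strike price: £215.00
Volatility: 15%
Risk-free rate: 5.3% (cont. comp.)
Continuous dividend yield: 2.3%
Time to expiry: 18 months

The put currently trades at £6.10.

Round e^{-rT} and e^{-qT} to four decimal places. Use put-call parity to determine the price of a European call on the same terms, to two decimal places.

£29.73

e^(−qT) = e^(−0.023·1.5) = 0.9661;  e^(−rT) = e^(−0.053·1.5) = 0.9236
Put-call parity: C − P = S·e^(−qT) − K·e^(−rT) = 230·0.9661 − 215·0.9236 = 222.2030 − 198.5740 = 23.6290
C = P + (C − P) = 6.10 + (23.6290) = 29.7290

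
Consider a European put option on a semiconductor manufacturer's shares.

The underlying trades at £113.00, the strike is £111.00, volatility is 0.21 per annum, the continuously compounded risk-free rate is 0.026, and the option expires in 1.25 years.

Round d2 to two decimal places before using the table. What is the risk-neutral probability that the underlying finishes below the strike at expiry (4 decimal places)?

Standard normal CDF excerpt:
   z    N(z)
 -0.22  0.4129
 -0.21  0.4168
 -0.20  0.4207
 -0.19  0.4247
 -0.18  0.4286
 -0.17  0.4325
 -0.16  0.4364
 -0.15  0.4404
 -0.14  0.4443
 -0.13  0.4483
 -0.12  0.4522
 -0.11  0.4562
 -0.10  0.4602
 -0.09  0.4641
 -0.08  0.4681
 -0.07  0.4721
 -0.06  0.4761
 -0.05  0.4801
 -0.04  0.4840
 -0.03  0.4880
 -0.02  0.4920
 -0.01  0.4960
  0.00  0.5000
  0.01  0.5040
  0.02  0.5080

0.4602

σ√T = 0.21·√1.25 = 0.2348
ln(S/K) + (r + σ²/2)T = ln(113/111) + (0.026 + 0.21²/2)·1.25 = 0.0179 + 0.0601 = 0.0779
d₁ = 0.0779 / 0.2348 = 0.3319 ⇒ 0.33
d₂ = d₁ − σ√T = 0.3319 − 0.2348 = 0.0971 ⇒ 0.10
Pr(exercise) under Q = N(−d₂) = N(-0.10) = 0.4602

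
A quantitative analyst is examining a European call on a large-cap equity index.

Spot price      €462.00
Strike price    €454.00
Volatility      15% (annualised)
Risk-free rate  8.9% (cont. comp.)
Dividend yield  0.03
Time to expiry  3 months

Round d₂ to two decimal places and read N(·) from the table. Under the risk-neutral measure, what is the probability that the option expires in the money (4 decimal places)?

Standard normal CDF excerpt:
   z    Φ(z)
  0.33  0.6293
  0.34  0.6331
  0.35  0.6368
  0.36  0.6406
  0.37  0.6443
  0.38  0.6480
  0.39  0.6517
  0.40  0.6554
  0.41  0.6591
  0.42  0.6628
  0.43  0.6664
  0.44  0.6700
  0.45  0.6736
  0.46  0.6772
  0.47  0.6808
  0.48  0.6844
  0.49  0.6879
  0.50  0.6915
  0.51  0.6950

σ√T = 0.15 × 0.5000 = 0.0750
ln(S/K) + (r − q + σ²/2)T = ln(462/454) + (0.089 − 0.03 + 0.15²/2)·0.25 = 0.0175 + 0.0176 = 0.0350
d₁ = 0.0350 / 0.0750 = 0.4671 which rounds to 0.47
d₂ = d₁ − σ√T = 0.4671 − 0.0750 = 0.3921 which rounds to 0.39
Pr(exercise) under Q = N(d₂) = 0.6517

0.6517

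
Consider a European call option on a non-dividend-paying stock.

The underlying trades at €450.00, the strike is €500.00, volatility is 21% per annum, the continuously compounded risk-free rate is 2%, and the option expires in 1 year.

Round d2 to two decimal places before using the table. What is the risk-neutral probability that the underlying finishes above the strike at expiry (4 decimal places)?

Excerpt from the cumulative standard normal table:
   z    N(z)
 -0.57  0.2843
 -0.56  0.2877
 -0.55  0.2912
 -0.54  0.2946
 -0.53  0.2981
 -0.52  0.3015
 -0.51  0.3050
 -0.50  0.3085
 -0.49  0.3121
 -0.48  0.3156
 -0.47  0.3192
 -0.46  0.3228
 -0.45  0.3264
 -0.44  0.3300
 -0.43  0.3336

0.3050

T = 1;  σ√T = 0.2100
d₁ = [ln(450/500) + (0.02 + 0.21²/2)·1] / 0.2100 = [-0.1054 + 0.0420] / 0.2100 = -0.3015 which rounds to -0.30
d₂ = d₁ − σ√T = -0.3015 − 0.2100 = -0.5115 which rounds to -0.51
Risk-neutral Pr[S_T > K] = N(d₂) = N(-0.51) = 0.3050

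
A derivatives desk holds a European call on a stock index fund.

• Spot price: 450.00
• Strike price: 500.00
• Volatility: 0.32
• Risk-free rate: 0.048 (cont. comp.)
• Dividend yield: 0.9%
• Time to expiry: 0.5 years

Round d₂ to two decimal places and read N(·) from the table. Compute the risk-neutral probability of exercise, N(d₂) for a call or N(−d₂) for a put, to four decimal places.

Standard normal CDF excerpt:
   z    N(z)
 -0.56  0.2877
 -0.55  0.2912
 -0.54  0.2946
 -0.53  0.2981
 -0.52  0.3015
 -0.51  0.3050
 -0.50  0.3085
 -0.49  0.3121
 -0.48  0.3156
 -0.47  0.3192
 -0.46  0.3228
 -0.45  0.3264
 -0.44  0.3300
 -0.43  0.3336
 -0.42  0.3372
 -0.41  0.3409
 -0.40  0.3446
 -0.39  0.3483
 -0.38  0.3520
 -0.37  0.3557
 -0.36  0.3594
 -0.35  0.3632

0.3121

T = 0.5;  σ√T = 0.2263
d₁ = [ln(450/500) + (0.048 − 0.009 + 0.32²/2)·0.5] / 0.2263 = [-0.1054 + 0.0451] / 0.2263 = -0.2663 → -0.27
d₂ = d₁ − σ√T = -0.2663 − 0.2263 = -0.4926 → -0.49
Pr(exercise) under Q = N(d₂) = 0.3121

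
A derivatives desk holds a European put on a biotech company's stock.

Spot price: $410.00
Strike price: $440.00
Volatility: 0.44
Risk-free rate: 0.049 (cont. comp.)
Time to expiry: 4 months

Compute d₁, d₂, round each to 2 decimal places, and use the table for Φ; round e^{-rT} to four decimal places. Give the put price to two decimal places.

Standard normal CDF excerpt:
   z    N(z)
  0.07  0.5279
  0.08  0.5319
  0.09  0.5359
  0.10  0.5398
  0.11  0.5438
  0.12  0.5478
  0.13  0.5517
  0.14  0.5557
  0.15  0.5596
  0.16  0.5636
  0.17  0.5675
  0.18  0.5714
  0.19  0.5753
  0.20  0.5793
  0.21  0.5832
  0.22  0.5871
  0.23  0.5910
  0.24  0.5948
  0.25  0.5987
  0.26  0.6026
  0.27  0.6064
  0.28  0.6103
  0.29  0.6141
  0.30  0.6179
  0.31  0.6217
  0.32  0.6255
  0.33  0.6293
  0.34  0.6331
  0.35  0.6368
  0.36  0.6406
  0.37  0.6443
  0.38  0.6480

$54.33

σ√T = 0.44 × 0.5774 = 0.2540
d₁ = [ln(410/440) + (0.049 + ½·0.44²)·0.3333] / (σ√T) = (-0.0706 + 0.0486) / 0.2540 = -0.0867 which rounds to -0.09
d₂ = -0.0867 − 0.2540 = -0.3407 which rounds to -0.34
exp(−rT) = exp(−0.049·0.3333) = 0.9838
P = 440·0.9838·N(0.34) − 410·N(0.09) = 440·0.9838·0.6331 − 410·0.5359 = 274.0513 − 219.7190 = 54.3323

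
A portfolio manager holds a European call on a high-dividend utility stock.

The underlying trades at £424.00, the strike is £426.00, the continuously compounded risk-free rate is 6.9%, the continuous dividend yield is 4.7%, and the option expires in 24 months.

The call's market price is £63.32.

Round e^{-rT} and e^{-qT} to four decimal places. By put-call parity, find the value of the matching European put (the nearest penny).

£48.44

exp(−qT) = exp(−0.047·2) = 0.9103;  exp(−rT) = exp(−0.069·2) = 0.8711
Put-call parity: C − P = S·e^(−qT) − K·e^(−rT) = 424·0.9103 − 426·0.8711 = 385.9672 − 371.0886 = 14.8786
P = C − (C − P) = 63.32 − (14.8786) = 48.4414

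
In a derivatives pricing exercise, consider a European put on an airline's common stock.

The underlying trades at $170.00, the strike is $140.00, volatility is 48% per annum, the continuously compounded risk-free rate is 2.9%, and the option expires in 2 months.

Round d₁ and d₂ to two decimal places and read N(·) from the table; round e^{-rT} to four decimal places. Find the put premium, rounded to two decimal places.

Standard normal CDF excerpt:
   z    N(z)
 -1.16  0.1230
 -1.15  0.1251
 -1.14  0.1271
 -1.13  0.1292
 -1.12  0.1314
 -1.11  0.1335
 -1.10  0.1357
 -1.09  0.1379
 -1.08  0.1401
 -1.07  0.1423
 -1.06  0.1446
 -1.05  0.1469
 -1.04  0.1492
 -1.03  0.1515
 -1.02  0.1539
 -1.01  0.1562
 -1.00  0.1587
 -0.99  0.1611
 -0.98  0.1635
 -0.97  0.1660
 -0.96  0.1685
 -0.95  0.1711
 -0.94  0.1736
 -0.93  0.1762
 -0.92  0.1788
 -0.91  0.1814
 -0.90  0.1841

σ√T = 0.48·√0.1667 = 0.1960
d₁ = [ln(170/140) + (0.029 + 0.48²/2)·0.1667] / 0.1960 = [0.1942 + 0.0240] / 0.1960 = 1.1134 → 1.11
d₂ = d₁ − σ√T = 1.1134 − 0.1960 = 0.9175 → 0.92
e^(−rT) = e^(−0.029·0.1667) = 0.9952
N(−d₂) = N(-0.92) = 0.1788;  N(−d₁) = N(-1.11) = 0.1335
P = 140·0.9952·0.1788 − 170·0.1335 = 24.9118 − 22.6950 = 2.2168

$2.22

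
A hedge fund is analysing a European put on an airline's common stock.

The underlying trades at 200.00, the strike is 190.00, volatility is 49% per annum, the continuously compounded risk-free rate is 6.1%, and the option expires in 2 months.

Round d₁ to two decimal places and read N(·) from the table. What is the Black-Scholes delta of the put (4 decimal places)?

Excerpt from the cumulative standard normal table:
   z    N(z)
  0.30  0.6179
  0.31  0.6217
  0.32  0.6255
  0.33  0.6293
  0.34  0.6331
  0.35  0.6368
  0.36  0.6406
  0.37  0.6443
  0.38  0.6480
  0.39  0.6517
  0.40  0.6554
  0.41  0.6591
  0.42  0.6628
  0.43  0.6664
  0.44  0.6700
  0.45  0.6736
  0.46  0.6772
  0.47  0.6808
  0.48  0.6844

σ√T = 0.49 × 0.4082 = 0.2000
d₁ = [ln(200/190) + (0.061 + 0.49²/2)·0.1667] / 0.2000 = [0.0513 + 0.0302] / 0.2000 = 0.4073 → 0.41
N(d₁) = N(0.41) = 0.6591
Δ_put = N(d₁) − 1 = 0.6591 − 1 = -0.3409

-0.3409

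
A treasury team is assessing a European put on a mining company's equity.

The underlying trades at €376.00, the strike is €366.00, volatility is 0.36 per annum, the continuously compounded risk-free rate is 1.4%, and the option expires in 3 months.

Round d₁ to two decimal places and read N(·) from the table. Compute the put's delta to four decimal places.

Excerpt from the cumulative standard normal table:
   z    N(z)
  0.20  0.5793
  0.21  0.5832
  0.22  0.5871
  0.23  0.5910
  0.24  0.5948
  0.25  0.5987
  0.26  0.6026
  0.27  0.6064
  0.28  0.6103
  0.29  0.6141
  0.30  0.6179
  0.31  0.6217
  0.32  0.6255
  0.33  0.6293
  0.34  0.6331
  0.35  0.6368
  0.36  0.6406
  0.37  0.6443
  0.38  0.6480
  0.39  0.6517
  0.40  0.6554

-0.3974

σ√T = 0.36 × 0.5000 = 0.1800
d₁ = [ln(376/366) + (0.014 + ½·0.36²)·0.25] / (σ√T) = (0.0270 + 0.0197) / 0.1800 = 0.2592 ≈ 0.26
N(d₁) = N(0.26) = 0.6026
Δ_put = N(d₁) − 1 = 0.6026 − 1 = -0.3974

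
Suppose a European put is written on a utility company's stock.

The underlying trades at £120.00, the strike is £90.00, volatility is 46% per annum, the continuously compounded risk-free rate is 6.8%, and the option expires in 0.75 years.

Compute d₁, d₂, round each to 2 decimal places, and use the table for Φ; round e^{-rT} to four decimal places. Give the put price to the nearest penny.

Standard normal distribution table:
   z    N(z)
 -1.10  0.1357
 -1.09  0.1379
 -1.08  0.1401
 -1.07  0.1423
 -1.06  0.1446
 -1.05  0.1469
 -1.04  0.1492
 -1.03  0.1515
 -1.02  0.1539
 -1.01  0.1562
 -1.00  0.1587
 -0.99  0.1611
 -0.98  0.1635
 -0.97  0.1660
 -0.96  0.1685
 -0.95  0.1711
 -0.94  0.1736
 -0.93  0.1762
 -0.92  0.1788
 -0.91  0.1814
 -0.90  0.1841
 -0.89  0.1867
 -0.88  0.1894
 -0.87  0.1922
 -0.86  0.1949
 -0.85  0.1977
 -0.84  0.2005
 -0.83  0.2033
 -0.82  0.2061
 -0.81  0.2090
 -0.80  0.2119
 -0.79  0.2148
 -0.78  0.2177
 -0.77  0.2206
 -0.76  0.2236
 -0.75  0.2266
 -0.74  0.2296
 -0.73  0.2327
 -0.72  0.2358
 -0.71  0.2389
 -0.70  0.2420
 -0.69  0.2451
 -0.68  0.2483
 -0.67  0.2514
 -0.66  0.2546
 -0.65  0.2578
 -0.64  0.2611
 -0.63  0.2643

σ√T = 0.46 × 0.8660 = 0.3984
d₁ = [ln(120/90) + (0.068 + 0.46²/2)·0.75] / 0.3984 = [0.2877 + 0.1304] / 0.3984 = 1.0494 which rounds to 1.05
d₂ = d₁ − σ√T = 1.0494 − 0.3984 = 0.6510 which rounds to 0.65
exp(−rT) = exp(−0.068·0.75) = 0.9503
N(−d₂) = N(-0.65) = 0.2578;  N(−d₁) = N(-1.05) = 0.1469
P = 90·0.9503·0.2578 − 120·0.1469 = 22.0489 − 17.6280 = 4.4209

£4.42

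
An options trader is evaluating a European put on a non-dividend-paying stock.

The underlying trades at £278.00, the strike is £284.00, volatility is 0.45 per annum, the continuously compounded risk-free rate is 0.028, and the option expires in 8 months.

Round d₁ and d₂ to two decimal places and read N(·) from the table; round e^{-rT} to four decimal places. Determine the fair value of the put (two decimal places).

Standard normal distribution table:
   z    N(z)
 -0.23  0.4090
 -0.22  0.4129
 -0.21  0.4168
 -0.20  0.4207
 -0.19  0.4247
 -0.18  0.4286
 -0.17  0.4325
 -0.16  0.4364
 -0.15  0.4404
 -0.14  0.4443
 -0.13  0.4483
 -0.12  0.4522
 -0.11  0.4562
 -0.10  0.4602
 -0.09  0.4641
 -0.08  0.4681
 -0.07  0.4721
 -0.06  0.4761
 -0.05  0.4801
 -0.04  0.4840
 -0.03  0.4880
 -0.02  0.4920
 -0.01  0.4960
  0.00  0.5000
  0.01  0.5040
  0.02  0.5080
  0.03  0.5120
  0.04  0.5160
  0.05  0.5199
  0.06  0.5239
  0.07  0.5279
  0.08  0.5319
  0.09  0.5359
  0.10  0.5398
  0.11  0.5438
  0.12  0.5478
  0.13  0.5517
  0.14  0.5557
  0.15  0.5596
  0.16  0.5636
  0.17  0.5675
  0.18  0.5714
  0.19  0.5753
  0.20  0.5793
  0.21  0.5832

σ√T = 0.45 × 0.8165 = 0.3674
d₁ = [ln(278/284) + (0.028 + ½·0.45²)·0.6667] / (σ√T) = (-0.0214 + 0.0862) / 0.3674 = 0.1764 ⇒ 0.18
d₂ = 0.1764 − 0.3674 = -0.1910 ⇒ -0.19
exp(−rT) = exp(−0.028·0.6667) = 0.9815
N(−d₂) = N(0.19) = 0.5753;  N(−d₁) = N(-0.18) = 0.4286
P = 284·0.9815·0.5753 − 278·0.4286 = 160.3626 − 119.1508 = 41.2118

£41.21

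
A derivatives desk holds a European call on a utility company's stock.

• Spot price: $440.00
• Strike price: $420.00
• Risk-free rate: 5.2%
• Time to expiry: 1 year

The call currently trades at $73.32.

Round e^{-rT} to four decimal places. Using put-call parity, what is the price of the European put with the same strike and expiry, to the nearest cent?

$32.03

exp(−rT) = exp(−0.052·1) = 0.9493
Put-call parity: C − P = S − K·e^(−rT) = 440 − 420·0.9493 = 440 − 398.7060 = 41.2940
P = C − (C − P) = 73.32 − (41.2940) = 32.0260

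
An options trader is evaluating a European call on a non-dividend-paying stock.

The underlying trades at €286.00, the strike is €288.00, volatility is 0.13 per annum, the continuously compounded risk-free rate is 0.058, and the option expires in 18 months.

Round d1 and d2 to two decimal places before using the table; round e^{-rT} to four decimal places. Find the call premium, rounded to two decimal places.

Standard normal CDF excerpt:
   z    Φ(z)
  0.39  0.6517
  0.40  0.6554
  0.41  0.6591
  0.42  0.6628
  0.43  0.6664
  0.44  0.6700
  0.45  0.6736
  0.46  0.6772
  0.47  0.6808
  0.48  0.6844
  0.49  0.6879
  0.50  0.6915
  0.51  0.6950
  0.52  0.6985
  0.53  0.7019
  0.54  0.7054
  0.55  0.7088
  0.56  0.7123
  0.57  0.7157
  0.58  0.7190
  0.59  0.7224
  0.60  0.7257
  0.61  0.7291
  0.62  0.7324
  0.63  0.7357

T = 1.5;  σ√T = 0.1592
d₁ = [ln(286/288) + (0.058 + 0.13²/2)·1.5] / 0.1592 = [-0.0070 + 0.0997] / 0.1592 = 0.5823 ⇒ 0.58
d₂ = d₁ − σ√T = 0.5823 − 0.1592 = 0.4230 ⇒ 0.42
exp(−rT) = exp(−0.058·1.5) = 0.9167
N(d₁) = N(0.58) = 0.7190;  N(d₂) = N(0.42) = 0.6628
C = 286·0.7190 − 288·0.9167·0.6628 = 205.6340 − 174.9856 = 30.6484

€30.65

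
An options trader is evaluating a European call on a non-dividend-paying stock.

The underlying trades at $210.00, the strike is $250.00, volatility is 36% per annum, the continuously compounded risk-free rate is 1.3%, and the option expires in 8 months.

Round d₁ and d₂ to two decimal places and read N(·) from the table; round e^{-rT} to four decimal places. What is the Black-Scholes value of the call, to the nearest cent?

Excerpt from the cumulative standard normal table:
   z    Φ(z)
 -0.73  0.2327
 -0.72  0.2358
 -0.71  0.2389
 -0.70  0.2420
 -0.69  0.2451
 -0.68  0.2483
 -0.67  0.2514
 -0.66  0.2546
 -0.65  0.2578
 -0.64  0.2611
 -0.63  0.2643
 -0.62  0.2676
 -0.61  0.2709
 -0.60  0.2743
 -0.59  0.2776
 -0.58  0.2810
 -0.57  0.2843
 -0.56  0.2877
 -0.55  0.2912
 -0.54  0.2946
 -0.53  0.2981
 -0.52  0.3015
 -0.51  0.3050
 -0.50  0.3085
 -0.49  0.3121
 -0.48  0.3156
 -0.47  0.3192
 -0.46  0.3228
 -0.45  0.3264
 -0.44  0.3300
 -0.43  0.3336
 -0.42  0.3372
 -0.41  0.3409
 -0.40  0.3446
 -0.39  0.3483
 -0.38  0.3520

T = 0.6667;  σ√T = 0.2939
ln(S/K) + (r + σ²/2)T = ln(210/250) + (0.013 + 0.36²/2)·0.6667 = -0.1744 + 0.0519 = -0.1225
d₁ = -0.1225 / 0.2939 = -0.4167 ≈ -0.42
d₂ = d₁ − σ√T = -0.4167 − 0.2939 = -0.7106 ≈ -0.71
exp(−rT) = exp(−0.013·0.6667) = 0.9914
C = 210·N(-0.42) − 250·0.9914·N(-0.71) = 210·0.3372 − 250·0.9914·0.2389 = 70.8120 − 59.2114 = 11.6006

$11.60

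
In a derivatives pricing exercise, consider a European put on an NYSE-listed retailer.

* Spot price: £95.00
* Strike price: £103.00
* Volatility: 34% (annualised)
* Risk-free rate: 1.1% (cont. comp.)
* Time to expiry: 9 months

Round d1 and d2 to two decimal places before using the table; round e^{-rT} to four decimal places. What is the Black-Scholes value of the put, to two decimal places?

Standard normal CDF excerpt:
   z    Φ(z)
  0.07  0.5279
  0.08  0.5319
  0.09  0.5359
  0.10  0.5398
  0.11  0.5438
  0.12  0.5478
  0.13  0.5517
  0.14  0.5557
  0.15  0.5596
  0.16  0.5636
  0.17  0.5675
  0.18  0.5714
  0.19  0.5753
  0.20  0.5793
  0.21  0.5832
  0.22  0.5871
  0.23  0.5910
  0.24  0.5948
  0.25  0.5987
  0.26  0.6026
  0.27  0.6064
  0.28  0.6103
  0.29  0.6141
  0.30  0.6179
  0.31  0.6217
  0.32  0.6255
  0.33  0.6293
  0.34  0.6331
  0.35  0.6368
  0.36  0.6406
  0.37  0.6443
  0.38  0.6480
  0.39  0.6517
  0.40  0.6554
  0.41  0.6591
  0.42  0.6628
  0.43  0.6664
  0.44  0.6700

£15.29

T = 0.75;  σ√T = 0.2944
d₁ = [ln(95/103) + (0.011 + ½·0.34²)·0.75] / (σ√T) = (-0.0809 + 0.0516) / 0.2944 = -0.0993 → -0.10
d₂ = -0.0993 − 0.2944 = -0.3938 → -0.39
e^(−rT) = e^(−0.011·0.75) = 0.9918
N(−d₂) = N(0.39) = 0.6517;  N(−d₁) = N(0.10) = 0.5398
P = 103·0.9918·0.6517 − 95·0.5398 = 66.5747 − 51.2810 = 15.2937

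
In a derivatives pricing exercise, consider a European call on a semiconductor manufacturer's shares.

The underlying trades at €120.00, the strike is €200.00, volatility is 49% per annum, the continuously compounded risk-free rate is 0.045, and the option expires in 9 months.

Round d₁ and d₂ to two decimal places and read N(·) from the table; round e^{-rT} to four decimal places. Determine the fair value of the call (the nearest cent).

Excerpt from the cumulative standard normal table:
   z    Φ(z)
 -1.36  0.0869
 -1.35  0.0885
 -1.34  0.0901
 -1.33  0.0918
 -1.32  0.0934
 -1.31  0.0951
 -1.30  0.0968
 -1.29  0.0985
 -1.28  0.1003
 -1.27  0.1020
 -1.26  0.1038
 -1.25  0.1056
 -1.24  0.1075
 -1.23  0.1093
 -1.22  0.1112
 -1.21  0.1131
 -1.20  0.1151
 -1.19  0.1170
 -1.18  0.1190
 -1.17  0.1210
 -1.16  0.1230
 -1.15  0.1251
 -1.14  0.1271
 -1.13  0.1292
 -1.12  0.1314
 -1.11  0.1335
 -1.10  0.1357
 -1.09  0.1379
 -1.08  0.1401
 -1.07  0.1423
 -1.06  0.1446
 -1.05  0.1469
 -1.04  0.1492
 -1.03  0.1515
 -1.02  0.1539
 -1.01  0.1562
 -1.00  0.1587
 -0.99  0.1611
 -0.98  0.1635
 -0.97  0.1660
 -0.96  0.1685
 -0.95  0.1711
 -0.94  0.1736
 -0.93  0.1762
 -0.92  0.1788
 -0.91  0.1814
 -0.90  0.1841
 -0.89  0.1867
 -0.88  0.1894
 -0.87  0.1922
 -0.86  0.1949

€4.35

T = 0.75;  σ√T = 0.4244
d₁ = [ln(120/200) + (0.045 + 0.49²/2)·0.75] / 0.4244 = [-0.5108 + 0.1238] / 0.4244 = -0.9121 which rounds to -0.91
d₂ = d₁ − σ√T = -0.9121 − 0.4244 = -1.3364 which rounds to -1.34
e^(−rT) = e^(−0.045·0.75) = 0.9668
N(d₁) = N(-0.91) = 0.1814;  N(d₂) = N(-1.34) = 0.0901
C = 120·0.1814 − 200·0.9668·0.0901 = 21.7680 − 17.4217 = 4.3463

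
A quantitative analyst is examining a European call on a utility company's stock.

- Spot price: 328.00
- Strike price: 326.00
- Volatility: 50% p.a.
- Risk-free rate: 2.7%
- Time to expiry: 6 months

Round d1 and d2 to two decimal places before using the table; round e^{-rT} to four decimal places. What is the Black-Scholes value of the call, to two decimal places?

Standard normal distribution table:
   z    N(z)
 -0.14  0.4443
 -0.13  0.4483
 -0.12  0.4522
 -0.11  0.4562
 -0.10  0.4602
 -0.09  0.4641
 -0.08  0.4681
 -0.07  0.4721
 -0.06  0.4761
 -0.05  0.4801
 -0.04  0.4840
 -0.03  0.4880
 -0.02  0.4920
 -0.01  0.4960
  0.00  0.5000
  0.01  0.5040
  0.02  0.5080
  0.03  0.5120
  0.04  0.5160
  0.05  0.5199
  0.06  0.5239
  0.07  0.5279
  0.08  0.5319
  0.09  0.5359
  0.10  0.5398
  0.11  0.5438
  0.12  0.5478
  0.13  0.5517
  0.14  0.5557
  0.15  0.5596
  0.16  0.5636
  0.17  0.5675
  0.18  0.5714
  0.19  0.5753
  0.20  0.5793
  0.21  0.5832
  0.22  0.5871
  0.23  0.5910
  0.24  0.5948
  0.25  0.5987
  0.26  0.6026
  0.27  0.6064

48.41

σ√T = 0.5·√0.5 = 0.3536
d₁ = [ln(328/326) + (0.027 + 0.5²/2)·0.5] / 0.3536 = [0.0061 + 0.0760] / 0.3536 = 0.2323 ≈ 0.23
d₂ = d₁ − σ√T = 0.2323 − 0.3536 = -0.1213 ≈ -0.12
e^(−rT) = e^(−0.027·0.5) = 0.9866
N(d₁) = N(0.23) = 0.5910;  N(d₂) = N(-0.12) = 0.4522
C = 328·0.5910 − 326·0.9866·0.4522 = 193.8480 − 145.4418 = 48.4062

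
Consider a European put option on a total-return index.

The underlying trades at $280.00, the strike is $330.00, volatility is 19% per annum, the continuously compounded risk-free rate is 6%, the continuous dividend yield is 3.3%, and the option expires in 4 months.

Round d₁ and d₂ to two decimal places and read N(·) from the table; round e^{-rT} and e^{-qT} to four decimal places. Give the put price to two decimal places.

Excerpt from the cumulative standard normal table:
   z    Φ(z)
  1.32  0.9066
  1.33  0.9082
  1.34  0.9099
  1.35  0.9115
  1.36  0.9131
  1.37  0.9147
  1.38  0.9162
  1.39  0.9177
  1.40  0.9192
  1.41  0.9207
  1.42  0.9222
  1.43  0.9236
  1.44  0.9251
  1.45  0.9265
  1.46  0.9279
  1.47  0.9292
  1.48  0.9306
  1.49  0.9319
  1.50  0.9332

σ√T = 0.19·√0.3333 = 0.1097
d₁ = [ln(280/330) + (0.06 − 0.033 + ½·0.19²)·0.3333] / (σ√T) = (-0.1643 + 0.0150) / 0.1097 = -1.3609 which rounds to -1.36
d₂ = -1.3609 − 0.1097 = -1.4706 which rounds to -1.47
e^(−qT) = e^(−0.033·0.3333) = 0.9891;  e^(−rT) = e^(−0.06·0.3333) = 0.9802
N(−d₂) = N(1.47) = 0.9292;  N(−d₁) = N(1.36) = 0.9131
P = 330·0.9802·0.9292 − 280·0.9891·0.9131 = 300.5646 − 252.8812 = 47.6834

$47.68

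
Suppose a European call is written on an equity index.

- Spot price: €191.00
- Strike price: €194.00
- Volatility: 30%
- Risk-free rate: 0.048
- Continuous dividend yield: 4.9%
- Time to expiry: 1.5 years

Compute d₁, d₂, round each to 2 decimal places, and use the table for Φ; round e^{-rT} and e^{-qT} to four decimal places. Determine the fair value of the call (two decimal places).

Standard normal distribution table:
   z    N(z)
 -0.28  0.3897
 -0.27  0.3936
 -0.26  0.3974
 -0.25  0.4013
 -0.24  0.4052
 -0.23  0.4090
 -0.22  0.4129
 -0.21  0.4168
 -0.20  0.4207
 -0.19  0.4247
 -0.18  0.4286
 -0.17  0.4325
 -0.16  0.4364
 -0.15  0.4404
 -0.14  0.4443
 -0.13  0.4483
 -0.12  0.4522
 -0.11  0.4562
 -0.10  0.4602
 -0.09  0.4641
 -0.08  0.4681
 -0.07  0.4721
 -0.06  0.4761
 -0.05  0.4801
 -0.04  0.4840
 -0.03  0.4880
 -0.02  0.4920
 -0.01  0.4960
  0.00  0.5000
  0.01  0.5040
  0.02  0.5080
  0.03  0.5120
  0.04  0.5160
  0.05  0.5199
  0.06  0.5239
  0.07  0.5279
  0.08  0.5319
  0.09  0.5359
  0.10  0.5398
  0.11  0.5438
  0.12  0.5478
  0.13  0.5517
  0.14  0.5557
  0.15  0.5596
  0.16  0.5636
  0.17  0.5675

€24.78

σ√T = 0.3 × 1.2247 = 0.3674
d₁ = [ln(191/194) + (0.048 − 0.049 + ½·0.3²)·1.5] / (σ√T) = (-0.0156 + 0.0660) / 0.3674 = 0.1372 ≈ 0.14
d₂ = 0.1372 − 0.3674 = -0.2302 ≈ -0.23
e^(−qT) = e^(−0.049·1.5) = 0.9291;  e^(−rT) = e^(−0.048·1.5) = 0.9305
N(d₁) = N(0.14) = 0.5557;  N(d₂) = N(-0.23) = 0.4090
C = 191·0.9291·0.5557 − 194·0.9305·0.4090 = 98.6135 − 73.8315 = 24.7820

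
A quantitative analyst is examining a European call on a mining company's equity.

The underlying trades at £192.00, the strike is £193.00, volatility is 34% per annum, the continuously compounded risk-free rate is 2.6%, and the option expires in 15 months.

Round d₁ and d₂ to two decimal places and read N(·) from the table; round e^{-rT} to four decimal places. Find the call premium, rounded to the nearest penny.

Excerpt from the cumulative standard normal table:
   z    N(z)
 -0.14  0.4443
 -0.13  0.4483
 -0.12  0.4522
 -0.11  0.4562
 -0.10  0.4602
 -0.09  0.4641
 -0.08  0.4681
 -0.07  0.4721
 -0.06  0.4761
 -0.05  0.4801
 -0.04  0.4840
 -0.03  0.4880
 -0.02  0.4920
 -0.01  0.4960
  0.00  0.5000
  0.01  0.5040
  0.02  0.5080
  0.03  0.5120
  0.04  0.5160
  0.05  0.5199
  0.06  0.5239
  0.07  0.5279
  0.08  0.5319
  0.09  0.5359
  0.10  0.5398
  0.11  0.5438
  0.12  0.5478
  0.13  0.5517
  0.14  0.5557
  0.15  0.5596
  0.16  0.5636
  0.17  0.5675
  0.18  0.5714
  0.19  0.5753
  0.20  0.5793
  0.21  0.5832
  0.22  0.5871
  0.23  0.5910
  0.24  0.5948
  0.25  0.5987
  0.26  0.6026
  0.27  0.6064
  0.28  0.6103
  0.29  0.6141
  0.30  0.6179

σ√T = 0.34·√1.25 = 0.3801
d₁ = [ln(192/193) + (0.026 + 0.34²/2)·1.25] / 0.3801 = [-0.0052 + 0.1048] / 0.3801 = 0.2619 ⇒ 0.26
d₂ = d₁ − σ√T = 0.2619 − 0.3801 = -0.1182 ⇒ -0.12
exp(−rT) = exp(−0.026·1.25) = 0.9680
N(d₁) = N(0.26) = 0.6026;  N(d₂) = N(-0.12) = 0.4522
C = 192·0.6026 − 193·0.9680·0.4522 = 115.6992 − 84.4818 = 31.2174

£31.22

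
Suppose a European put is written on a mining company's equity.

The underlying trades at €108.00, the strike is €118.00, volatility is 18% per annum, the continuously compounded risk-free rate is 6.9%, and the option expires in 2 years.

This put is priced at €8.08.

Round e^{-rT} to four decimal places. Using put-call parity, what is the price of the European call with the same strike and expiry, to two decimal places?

€13.29

exp(−rT) = exp(−0.069·2) = 0.8711
Put-call parity: C − P = S − K·e^(−rT) = 108 − 118·0.8711 = 108 − 102.7898 = 5.2102
C = P + (C − P) = 8.08 + (5.2102) = 13.2902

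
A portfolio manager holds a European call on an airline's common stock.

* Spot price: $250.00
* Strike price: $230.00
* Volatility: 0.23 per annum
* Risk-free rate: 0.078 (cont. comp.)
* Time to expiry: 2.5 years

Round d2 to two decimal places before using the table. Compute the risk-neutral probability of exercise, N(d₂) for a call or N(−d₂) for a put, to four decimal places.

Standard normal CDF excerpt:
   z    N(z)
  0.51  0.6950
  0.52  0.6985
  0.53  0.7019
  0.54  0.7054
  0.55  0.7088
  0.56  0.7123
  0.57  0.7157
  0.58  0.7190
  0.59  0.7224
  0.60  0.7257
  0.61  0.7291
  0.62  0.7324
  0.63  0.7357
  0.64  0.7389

σ√T = 0.23·√2.5 = 0.3637
d₁ = [ln(250/230) + (0.078 + ½·0.23²)·2.5] / (σ√T) = (0.0834 + 0.2611) / 0.3637 = 0.9473 which rounds to 0.95
d₂ = 0.9473 − 0.3637 = 0.5837 which rounds to 0.58
Pr(exercise) under Q = N(d₂) = 0.7190

0.7190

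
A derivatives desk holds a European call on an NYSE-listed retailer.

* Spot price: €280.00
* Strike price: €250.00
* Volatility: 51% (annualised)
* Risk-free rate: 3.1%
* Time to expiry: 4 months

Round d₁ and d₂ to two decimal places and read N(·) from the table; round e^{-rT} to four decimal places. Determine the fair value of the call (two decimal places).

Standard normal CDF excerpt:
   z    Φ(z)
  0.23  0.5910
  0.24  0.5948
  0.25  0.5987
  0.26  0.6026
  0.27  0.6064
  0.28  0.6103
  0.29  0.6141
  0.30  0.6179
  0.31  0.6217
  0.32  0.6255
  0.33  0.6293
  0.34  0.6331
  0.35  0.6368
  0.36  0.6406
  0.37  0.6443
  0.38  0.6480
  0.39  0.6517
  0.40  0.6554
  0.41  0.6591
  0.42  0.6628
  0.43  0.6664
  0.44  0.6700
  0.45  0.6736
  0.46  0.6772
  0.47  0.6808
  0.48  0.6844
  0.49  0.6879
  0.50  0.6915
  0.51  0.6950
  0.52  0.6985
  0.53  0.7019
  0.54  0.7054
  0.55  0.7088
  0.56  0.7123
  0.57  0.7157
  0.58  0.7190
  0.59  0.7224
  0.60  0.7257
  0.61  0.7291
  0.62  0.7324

€50.36

σ√T = 0.51·√0.3333 = 0.2944
ln(S/K) + (r + σ²/2)T = ln(280/250) + (0.031 + 0.51²/2)·0.3333 = 0.1133 + 0.0537 = 0.1670
d₁ = 0.1670 / 0.2944 = 0.5672 which rounds to 0.57
d₂ = d₁ − σ√T = 0.5672 − 0.2944 = 0.2728 which rounds to 0.27
exp(−rT) = exp(−0.031·0.3333) = 0.9897
N(d₁) = N(0.57) = 0.7157;  N(d₂) = N(0.27) = 0.6064
C = 280·0.7157 − 250·0.9897·0.6064 = 200.3960 − 150.0385 = 50.3575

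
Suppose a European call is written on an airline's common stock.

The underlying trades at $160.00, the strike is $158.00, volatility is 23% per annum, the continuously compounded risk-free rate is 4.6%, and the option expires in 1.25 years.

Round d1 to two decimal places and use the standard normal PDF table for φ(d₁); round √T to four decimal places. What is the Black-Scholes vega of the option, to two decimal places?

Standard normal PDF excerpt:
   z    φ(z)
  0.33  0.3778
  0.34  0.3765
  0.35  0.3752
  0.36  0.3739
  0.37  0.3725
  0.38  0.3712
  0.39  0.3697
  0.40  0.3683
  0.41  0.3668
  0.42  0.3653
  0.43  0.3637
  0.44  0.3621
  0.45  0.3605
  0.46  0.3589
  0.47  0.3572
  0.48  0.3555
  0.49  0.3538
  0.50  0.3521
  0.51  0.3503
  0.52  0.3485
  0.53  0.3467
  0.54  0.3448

T = 1.25;  σ√T = 0.2571
d₁ = [ln(160/158) + (0.046 + 0.23²/2)·1.25] / 0.2571 = [0.0126 + 0.0906] / 0.2571 = 0.4011 which rounds to 0.40
√T = √1.25 = 1.1180
φ(d₁) = φ(0.40) = 0.3683
vega = S·φ(d₁)·√T = 160·0.3683·1.1180 = 65.8815

65.88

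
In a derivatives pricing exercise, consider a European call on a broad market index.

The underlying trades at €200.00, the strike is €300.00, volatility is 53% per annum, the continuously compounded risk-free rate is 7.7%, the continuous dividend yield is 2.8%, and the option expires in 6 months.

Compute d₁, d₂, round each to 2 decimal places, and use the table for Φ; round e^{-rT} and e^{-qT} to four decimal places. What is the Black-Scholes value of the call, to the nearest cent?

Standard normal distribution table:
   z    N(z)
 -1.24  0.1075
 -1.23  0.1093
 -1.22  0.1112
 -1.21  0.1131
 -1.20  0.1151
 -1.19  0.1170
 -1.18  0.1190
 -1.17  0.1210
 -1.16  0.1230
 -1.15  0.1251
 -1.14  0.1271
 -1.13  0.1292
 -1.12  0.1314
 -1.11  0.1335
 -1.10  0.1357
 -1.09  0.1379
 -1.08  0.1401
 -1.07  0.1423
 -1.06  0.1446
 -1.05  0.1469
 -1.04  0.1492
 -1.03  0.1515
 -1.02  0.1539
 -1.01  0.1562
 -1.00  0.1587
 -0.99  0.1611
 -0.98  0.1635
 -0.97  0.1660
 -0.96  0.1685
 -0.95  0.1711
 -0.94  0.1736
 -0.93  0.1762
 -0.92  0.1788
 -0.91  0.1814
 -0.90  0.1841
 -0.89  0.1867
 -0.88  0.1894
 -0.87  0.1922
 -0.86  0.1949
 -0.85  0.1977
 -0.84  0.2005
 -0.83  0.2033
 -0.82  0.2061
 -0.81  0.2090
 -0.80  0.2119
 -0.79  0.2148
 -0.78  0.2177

€6.87

σ√T = 0.53·√0.5 = 0.3748
ln(S/K) + (r − q + σ²/2)T = ln(200/300) + (0.077 − 0.028 + 0.53²/2)·0.5 = -0.4055 + 0.0947 = -0.3107
d₁ = -0.3107 / 0.3748 = -0.8292 → -0.83
d₂ = d₁ − σ√T = -0.8292 − 0.3748 = -1.2039 → -1.20
e^(−qT) = e^(−0.028·0.5) = 0.9861;  e^(−rT) = e^(−0.077·0.5) = 0.9622
N(d₁) = N(-0.83) = 0.2033;  N(d₂) = N(-1.20) = 0.1151
C = 200·0.9861·0.2033 − 300·0.9622·0.1151 = 40.0948 − 33.2248 = 6.8701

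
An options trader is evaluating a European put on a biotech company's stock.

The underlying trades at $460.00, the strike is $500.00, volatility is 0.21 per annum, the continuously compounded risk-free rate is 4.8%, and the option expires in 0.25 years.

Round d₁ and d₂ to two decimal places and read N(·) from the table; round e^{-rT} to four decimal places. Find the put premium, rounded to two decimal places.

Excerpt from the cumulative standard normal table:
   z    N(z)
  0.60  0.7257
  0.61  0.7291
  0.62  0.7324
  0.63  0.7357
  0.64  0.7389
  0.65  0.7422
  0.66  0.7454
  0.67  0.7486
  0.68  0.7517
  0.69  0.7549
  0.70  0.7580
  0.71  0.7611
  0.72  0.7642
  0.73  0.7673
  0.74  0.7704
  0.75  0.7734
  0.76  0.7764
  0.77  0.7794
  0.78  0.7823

$40.66

σ√T = 0.21·√0.25 = 0.1050
d₁ = [ln(460/500) + (0.048 + 0.21²/2)·0.25] / 0.1050 = [-0.0834 + 0.0175] / 0.1050 = -0.6273 ≈ -0.63
d₂ = d₁ − σ√T = -0.6273 − 0.1050 = -0.7323 ≈ -0.73
exp(−rT) = exp(−0.048·0.25) = 0.9881
P = 500·0.9881·N(0.73) − 460·N(0.63) = 500·0.9881·0.7673 − 460·0.7357 = 379.0846 − 338.4220 = 40.6626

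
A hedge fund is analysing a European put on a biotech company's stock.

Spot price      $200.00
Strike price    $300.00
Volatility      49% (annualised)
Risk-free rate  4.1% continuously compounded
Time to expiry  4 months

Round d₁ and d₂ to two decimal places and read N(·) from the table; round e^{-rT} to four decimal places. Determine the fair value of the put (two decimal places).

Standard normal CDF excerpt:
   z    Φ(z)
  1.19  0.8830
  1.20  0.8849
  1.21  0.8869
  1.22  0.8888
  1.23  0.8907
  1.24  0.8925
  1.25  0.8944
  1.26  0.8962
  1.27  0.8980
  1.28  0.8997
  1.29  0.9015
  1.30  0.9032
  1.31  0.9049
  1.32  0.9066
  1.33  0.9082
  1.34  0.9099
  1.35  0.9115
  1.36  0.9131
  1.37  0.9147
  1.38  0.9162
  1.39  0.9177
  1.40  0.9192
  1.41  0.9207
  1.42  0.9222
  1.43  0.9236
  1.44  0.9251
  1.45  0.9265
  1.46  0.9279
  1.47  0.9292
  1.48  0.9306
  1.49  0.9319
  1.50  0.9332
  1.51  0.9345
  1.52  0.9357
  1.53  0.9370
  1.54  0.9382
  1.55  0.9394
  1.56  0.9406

$98.78

σ√T = 0.49 × 0.5774 = 0.2829
ln(S/K) + (r + σ²/2)T = ln(200/300) + (0.041 + 0.49²/2)·0.3333 = -0.4055 + 0.0537 = -0.3518
d₁ = -0.3518 / 0.2829 = -1.2435 ≈ -1.24
d₂ = d₁ − σ√T = -1.2435 − 0.2829 = -1.5264 ≈ -1.53
e^(−rT) = e^(−0.041·0.3333) = 0.9864
N(−d₂) = N(1.53) = 0.9370;  N(−d₁) = N(1.24) = 0.8925
P = 300·0.9864·0.9370 − 200·0.8925 = 277.2770 − 178.5000 = 98.7770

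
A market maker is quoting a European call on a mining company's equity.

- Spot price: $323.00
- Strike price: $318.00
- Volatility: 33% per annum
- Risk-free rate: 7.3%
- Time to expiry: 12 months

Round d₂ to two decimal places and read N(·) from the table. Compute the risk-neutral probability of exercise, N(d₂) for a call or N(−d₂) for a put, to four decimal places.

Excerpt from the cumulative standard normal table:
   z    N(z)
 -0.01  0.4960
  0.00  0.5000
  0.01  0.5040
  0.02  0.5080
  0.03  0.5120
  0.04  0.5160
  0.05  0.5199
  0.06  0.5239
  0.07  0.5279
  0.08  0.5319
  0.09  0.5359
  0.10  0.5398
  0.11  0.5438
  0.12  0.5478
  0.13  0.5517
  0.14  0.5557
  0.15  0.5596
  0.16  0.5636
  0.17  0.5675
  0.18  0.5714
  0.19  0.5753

0.5398

σ√T = 0.33·√1 = 0.3300
d₁ = [ln(323/318) + (0.073 + ½·0.33²)·1] / (σ√T) = (0.0156 + 0.1275) / 0.3300 = 0.4335 which rounds to 0.43
d₂ = 0.4335 − 0.3300 = 0.1035 which rounds to 0.10
Pr(exercise) under Q = N(d₂) = 0.5398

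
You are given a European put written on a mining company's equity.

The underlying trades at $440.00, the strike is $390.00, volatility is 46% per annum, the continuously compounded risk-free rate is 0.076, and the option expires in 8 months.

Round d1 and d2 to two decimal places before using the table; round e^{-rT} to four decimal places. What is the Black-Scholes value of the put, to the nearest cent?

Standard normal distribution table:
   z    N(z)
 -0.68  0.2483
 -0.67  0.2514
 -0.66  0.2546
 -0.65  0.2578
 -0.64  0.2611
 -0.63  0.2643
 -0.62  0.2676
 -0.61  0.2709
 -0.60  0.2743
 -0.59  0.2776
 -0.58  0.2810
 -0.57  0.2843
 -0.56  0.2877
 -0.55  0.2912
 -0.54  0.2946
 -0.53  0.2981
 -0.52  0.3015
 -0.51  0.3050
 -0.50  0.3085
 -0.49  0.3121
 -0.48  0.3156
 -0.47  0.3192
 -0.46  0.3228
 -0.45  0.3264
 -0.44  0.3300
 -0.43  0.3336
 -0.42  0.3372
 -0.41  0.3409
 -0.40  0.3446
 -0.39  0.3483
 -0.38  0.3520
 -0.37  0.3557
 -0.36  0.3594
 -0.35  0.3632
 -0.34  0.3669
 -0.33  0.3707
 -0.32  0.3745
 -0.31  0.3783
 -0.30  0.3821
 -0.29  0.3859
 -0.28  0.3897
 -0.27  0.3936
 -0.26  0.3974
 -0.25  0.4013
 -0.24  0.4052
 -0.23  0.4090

σ√T = 0.46·√0.6667 = 0.3756
d₁ = [ln(440/390) + (0.076 + 0.46²/2)·0.6667] / 0.3756 = [0.1206 + 0.1212] / 0.3756 = 0.6439 → 0.64
d₂ = d₁ − σ√T = 0.6439 − 0.3756 = 0.2683 → 0.27
e^(−rT) = e^(−0.076·0.6667) = 0.9506
N(−d₂) = N(-0.27) = 0.3936;  N(−d₁) = N(-0.64) = 0.2611
P = 390·0.9506·0.3936 − 440·0.2611 = 145.9209 − 114.8840 = 31.0369

$31.04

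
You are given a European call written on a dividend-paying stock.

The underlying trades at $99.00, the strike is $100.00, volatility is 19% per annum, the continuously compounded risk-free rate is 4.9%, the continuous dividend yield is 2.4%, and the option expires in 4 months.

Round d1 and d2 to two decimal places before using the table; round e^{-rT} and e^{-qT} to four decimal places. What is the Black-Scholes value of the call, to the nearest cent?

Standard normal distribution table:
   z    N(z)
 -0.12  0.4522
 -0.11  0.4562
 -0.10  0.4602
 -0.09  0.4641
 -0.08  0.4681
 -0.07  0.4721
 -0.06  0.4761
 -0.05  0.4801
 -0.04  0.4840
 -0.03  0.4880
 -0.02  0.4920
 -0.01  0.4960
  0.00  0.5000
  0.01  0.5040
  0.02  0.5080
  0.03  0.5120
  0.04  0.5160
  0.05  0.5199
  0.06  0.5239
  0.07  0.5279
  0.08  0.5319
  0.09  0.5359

σ√T = 0.19 × 0.5774 = 0.1097
d₁ = [ln(99/100) + (0.049 − 0.024 + 0.19²/2)·0.3333] / 0.1097 = [-0.0101 + 0.0144] / 0.1097 = 0.0392 ⇒ 0.04
d₂ = d₁ − σ√T = 0.0392 − 0.1097 = -0.0705 ⇒ -0.07
exp(−qT) = exp(−0.024·0.3333) = 0.9920;  exp(−rT) = exp(−0.049·0.3333) = 0.9838
C = 99·0.9920·N(0.04) − 100·0.9838·N(-0.07) = 99·0.9920·0.5160 − 100·0.9838·0.4721 = 50.6753 − 46.4452 = 4.2301

$4.23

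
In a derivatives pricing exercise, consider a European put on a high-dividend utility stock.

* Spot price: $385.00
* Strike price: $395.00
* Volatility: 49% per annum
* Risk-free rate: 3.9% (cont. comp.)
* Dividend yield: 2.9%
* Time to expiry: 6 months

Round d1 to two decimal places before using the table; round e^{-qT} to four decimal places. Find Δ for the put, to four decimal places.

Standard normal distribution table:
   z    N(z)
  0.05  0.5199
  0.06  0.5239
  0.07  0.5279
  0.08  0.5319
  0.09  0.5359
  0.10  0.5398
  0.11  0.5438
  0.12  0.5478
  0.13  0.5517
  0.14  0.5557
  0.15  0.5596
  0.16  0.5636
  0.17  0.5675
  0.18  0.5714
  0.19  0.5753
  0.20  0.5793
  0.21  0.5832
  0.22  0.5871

-0.4496

σ√T = 0.49·√0.5 = 0.3465
d₁ = [ln(385/395) + (0.039 − 0.029 + 0.49²/2)·0.5] / 0.3465 = [-0.0256 + 0.0650] / 0.3465 = 0.1137 which rounds to 0.11
N(d₁) = N(0.11) = 0.5438
Δ_put = exp(−qT)·(N(d₁) − 1) = 0.9856·(0.5438 − 1) = -0.4496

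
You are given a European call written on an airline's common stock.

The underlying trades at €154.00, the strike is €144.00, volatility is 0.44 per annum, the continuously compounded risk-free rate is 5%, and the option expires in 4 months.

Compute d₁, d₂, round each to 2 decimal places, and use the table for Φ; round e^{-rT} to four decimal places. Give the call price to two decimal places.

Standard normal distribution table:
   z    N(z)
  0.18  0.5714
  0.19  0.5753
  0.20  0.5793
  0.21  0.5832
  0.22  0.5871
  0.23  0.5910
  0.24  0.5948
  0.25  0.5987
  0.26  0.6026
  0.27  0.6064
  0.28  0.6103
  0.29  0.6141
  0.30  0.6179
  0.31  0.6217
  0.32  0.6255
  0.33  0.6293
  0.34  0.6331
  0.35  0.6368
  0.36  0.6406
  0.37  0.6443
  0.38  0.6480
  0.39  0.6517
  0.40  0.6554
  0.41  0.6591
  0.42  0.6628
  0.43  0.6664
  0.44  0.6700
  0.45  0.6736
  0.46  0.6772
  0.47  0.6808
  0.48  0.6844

T = 0.3333;  σ√T = 0.2540
d₁ = [ln(154/144) + (0.05 + 0.44²/2)·0.3333] / 0.2540 = [0.0671 + 0.0489] / 0.2540 = 0.4569 ⇒ 0.46
d₂ = d₁ − σ√T = 0.4569 − 0.2540 = 0.2029 ⇒ 0.20
e^(−rT) = e^(−0.05·0.3333) = 0.9835
C = 154·N(0.46) − 144·0.9835·N(0.20) = 154·0.6772 − 144·0.9835·0.5793 = 104.2888 − 82.0428 = 22.2460

€22.25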